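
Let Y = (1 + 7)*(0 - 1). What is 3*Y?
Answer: -24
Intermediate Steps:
Y = -8 (Y = 8*(-1) = -8)
3*Y = 3*(-8) = -24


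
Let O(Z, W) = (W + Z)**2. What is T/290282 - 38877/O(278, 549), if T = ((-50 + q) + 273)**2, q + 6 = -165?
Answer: -4717974649/99266138989 ≈ -0.047529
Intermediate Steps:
q = -171 (q = -6 - 165 = -171)
T = 2704 (T = ((-50 - 171) + 273)**2 = (-221 + 273)**2 = 52**2 = 2704)
T/290282 - 38877/O(278, 549) = 2704/290282 - 38877/(549 + 278)**2 = 2704*(1/290282) - 38877/(827**2) = 1352/145141 - 38877/683929 = -4717974649/99266138989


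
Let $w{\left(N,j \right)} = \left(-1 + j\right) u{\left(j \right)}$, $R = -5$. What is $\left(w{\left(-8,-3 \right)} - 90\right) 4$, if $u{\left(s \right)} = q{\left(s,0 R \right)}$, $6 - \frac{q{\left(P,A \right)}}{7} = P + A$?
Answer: $-1368$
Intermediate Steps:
$q{\left(P,A \right)} = 42 - 7 A - 7 P$ ($q{\left(P,A \right)} = 42 - 7 \left(P + A\right) = 42 - 7 \left(A + P\right) = 42 - \left(7 A + 7 P\right) = 42 - 7 A - 7 P$)
$u{\left(s \right)} = 42 - 7 s$ ($u{\left(s \right)} = 42 - 7 \cdot 0 \left(-5\right) - 7 s = 42 - 0 - 7 s = 42 + 0 - 7 s = 42 - 7 s$)
$w{\left(N,j \right)} = \left(-1 + j\right) \left(42 - 7 j\right)$
$\left(w{\left(-8,-3 \right)} - 90\right) 4 = \left(- 7 \left(-1 - 3\right) \left(-6 - 3\right) - 90\right) 4 = \left(\left(-7\right) \left(-4\right) \left(-9\right) - 90\right) 4 = \left(-252 - 90\right) 4 = \left(-342\right) 4 = -1368$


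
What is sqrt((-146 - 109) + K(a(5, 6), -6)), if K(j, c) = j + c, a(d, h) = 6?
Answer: I*sqrt(255) ≈ 15.969*I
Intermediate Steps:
K(j, c) = c + j
sqrt((-146 - 109) + K(a(5, 6), -6)) = sqrt((-146 - 109) + (-6 + 6)) = sqrt(-255 + 0) = sqrt(-255) = I*sqrt(255)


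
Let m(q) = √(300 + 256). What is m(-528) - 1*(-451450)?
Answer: 451450 + 2*√139 ≈ 4.5147e+5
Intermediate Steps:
m(q) = 2*√139 (m(q) = √556 = 2*√139)
m(-528) - 1*(-451450) = 2*√139 - 1*(-451450) = 2*√139 + 451450 = 451450 + 2*√139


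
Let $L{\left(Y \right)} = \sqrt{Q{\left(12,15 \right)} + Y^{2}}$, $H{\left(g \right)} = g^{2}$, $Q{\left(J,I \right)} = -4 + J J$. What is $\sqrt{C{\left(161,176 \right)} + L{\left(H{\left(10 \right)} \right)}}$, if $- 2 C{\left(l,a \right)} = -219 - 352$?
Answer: $\frac{\sqrt{1142 + 104 \sqrt{15}}}{2} \approx 19.652$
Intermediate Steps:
$C{\left(l,a \right)} = \frac{571}{2}$ ($C{\left(l,a \right)} = - \frac{-219 - 352}{2} = \left(- \frac{1}{2}\right) \left(-571\right) = \frac{571}{2}$)
$Q{\left(J,I \right)} = -4 + J^{2}$
$L{\left(Y \right)} = \sqrt{140 + Y^{2}}$ ($L{\left(Y \right)} = \sqrt{\left(-4 + 12^{2}\right) + Y^{2}} = \sqrt{\left(-4 + 144\right) + Y^{2}} = \sqrt{140 + Y^{2}}$)
$\sqrt{C{\left(161,176 \right)} + L{\left(H{\left(10 \right)} \right)}} = \sqrt{\frac{571}{2} + \sqrt{140 + \left(10^{2}\right)^{2}}} = \sqrt{\frac{571}{2} + \sqrt{140 + 100^{2}}} = \sqrt{\frac{571}{2} + \sqrt{140 + 10000}} = \sqrt{\frac{571}{2} + \sqrt{10140}} = \sqrt{\frac{571}{2} + 26 \sqrt{15}}$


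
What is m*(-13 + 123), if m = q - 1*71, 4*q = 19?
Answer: -14575/2 ≈ -7287.5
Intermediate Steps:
q = 19/4 (q = (¼)*19 = 19/4 ≈ 4.7500)
m = -265/4 (m = 19/4 - 1*71 = 19/4 - 71 = -265/4 ≈ -66.250)
m*(-13 + 123) = -265*(-13 + 123)/4 = -265/4*110 = -14575/2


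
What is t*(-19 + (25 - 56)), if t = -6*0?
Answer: 0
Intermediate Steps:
t = 0
t*(-19 + (25 - 56)) = 0*(-19 + (25 - 56)) = 0*(-19 - 31) = 0*(-50) = 0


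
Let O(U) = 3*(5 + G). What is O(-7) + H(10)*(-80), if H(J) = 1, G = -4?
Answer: -77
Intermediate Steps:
O(U) = 3 (O(U) = 3*(5 - 4) = 3*1 = 3)
O(-7) + H(10)*(-80) = 3 + 1*(-80) = 3 - 80 = -77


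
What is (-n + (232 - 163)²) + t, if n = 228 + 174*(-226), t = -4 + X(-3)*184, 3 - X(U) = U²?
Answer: 42749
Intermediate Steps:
X(U) = 3 - U²
t = -1108 (t = -4 + (3 - 1*(-3)²)*184 = -4 + (3 - 1*9)*184 = -4 + (3 - 9)*184 = -4 - 6*184 = -4 - 1104 = -1108)
n = -39096 (n = 228 - 39324 = -39096)
(-n + (232 - 163)²) + t = (-1*(-39096) + (232 - 163)²) - 1108 = (39096 + 69²) - 1108 = (39096 + 4761) - 1108 = 43857 - 1108 = 42749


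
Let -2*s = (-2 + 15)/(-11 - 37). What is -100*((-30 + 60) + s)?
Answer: -72325/24 ≈ -3013.5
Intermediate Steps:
s = 13/96 (s = -(-2 + 15)/(2*(-11 - 37)) = -13/(2*(-48)) = -13*(-1)/(2*48) = -½*(-13/48) = 13/96 ≈ 0.13542)
-100*((-30 + 60) + s) = -100*((-30 + 60) + 13/96) = -100*(30 + 13/96) = -100*2893/96 = -72325/24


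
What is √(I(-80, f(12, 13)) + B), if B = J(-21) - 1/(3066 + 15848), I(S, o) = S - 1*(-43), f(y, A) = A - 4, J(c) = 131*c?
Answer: 3*I*√2261626882/2702 ≈ 52.802*I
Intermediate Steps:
f(y, A) = -4 + A
I(S, o) = 43 + S (I(S, o) = S + 43 = 43 + S)
B = -52032415/18914 (B = 131*(-21) - 1/(3066 + 15848) = -2751 - 1/18914 = -52032415/18914 ≈ -2751.0)
√(I(-80, f(12, 13)) + B) = √((43 - 80) - 52032415/18914) = √(-37 - 52032415/18914) = √(-52732233/18914) = 3*I*√2261626882/2702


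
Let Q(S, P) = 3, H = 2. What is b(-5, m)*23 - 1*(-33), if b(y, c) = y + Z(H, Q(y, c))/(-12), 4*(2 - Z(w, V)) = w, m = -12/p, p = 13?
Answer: -679/8 ≈ -84.875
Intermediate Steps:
m = -12/13 ≈ -0.92308
Z(w, V) = 2 - w/4
b(y, c) = -⅛ + y (b(y, c) = y + (2 - ¼*2)/(-12) = y + (2 - ½)*(-1/12) = y + (3/2)*(-1/12) = y - ⅛ = -⅛ + y)
b(-5, m)*23 - 1*(-33) = (-⅛ - 5)*23 - 1*(-33) = -41/8*23 + 33 = -943/8 + 33 = -679/8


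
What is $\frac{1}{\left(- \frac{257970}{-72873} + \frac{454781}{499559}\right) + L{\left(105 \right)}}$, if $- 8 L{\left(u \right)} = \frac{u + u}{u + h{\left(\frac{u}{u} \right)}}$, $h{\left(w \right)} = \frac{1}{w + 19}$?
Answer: $\frac{25495188892569}{107091984367556} \approx 0.23807$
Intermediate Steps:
$h{\left(w \right)} = \frac{1}{19 + w}$
$L{\left(u \right)} = - \frac{u}{4 \left(\frac{1}{20} + u\right)}$ ($L{\left(u \right)} = - \frac{\left(u + u\right) \frac{1}{u + \frac{1}{19 + \frac{u}{u}}}}{8} = - \frac{2 u \frac{1}{u + \frac{1}{19 + 1}}}{8} = - \frac{2 u \frac{1}{u + \frac{1}{20}}}{8} = - \frac{2 u \frac{1}{\frac{1}{20} + u}}{8} = - \frac{u}{4 \left(\frac{1}{20} + u\right)}$)
$\frac{1}{\left(- \frac{257970}{-72873} + \frac{454781}{499559}\right) + L{\left(105 \right)}} = \frac{1}{\left(- \frac{257970}{-72873} + \frac{454781}{499559}\right) - \frac{525}{1 + 20 \cdot 105}} = \frac{1}{\left(\left(-257970\right) \left(- \frac{1}{72873}\right) + 454781 \cdot \frac{1}{499559}\right) - \frac{525}{1 + 2100}} = \frac{1}{\left(\frac{85990}{24291} + \frac{454781}{499559}\right) - \frac{525}{2101}} = \frac{1}{\frac{54004163681}{12134787669} - 525 \cdot \frac{1}{2101}} = \frac{1}{\frac{54004163681}{12134787669} - \frac{525}{2101}} = \frac{1}{\frac{107091984367556}{25495188892569}} = \frac{25495188892569}{107091984367556}$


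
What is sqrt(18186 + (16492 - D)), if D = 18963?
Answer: sqrt(15715) ≈ 125.36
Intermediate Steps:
sqrt(18186 + (16492 - D)) = sqrt(18186 + (16492 - 1*18963)) = sqrt(18186 + (16492 - 18963)) = sqrt(18186 - 2471) = sqrt(15715)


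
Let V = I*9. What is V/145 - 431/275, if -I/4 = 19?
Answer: -50119/7975 ≈ -6.2845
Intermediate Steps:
I = -76 (I = -4*19 = -76)
V = -684 (V = -76*9 = -684)
V/145 - 431/275 = -684/145 - 431/275 = -50119/7975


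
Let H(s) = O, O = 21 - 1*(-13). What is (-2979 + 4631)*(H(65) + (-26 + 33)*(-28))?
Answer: -267624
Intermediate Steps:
O = 34 (O = 21 + 13 = 34)
H(s) = 34
(-2979 + 4631)*(H(65) + (-26 + 33)*(-28)) = (-2979 + 4631)*(34 + (-26 + 33)*(-28)) = 1652*(34 + 7*(-28)) = 1652*(34 - 196) = 1652*(-162) = -267624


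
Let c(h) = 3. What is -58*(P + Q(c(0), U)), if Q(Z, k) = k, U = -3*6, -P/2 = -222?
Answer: -24708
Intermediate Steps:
P = 444 (P = -2*(-222) = 444)
U = -18
-58*(P + Q(c(0), U)) = -58*(444 - 18) = -58*426 = -24708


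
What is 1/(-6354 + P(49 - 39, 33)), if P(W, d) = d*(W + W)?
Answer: -1/5694 ≈ -0.00017562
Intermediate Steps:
P(W, d) = 2*W*d (P(W, d) = d*(2*W) = 2*W*d)
1/(-6354 + P(49 - 39, 33)) = 1/(-6354 + 2*(49 - 39)*33) = 1/(-6354 + 2*10*33) = 1/(-6354 + 660) = 1/(-5694) = -1/5694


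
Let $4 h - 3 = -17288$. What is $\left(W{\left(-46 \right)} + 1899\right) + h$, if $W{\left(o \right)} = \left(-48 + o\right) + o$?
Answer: $- \frac{10249}{4} \approx -2562.3$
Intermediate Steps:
$h = - \frac{17285}{4}$ ($h = \frac{3}{4} + \frac{1}{4} \left(-17288\right) = \frac{3}{4} - 4322 = - \frac{17285}{4} \approx -4321.3$)
$W{\left(o \right)} = -48 + 2 o$
$\left(W{\left(-46 \right)} + 1899\right) + h = \left(\left(-48 + 2 \left(-46\right)\right) + 1899\right) - \frac{17285}{4} = \left(\left(-48 - 92\right) + 1899\right) - \frac{17285}{4} = \left(-140 + 1899\right) - \frac{17285}{4} = 1759 - \frac{17285}{4} = - \frac{10249}{4}$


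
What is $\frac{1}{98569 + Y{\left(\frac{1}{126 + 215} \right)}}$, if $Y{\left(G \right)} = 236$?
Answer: $\frac{1}{98805} \approx 1.0121 \cdot 10^{-5}$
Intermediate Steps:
$\frac{1}{98569 + Y{\left(\frac{1}{126 + 215} \right)}} = \frac{1}{98569 + 236} = \frac{1}{98805}$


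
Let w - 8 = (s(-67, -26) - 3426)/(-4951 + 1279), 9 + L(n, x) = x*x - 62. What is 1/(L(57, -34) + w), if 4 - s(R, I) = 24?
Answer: 1836/2008471 ≈ 0.00091413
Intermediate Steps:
s(R, I) = -20 (s(R, I) = 4 - 1*24 = 4 - 24 = -20)
L(n, x) = -71 + x² (L(n, x) = -9 + (x*x - 62) = -9 + (x² - 62) = -9 + (-62 + x²) = -71 + x²)
w = 16411/1836 (w = 8 + (-20 - 3426)/(-4951 + 1279) = 8 - 3446/(-3672) = 8 - 3446*(-1/3672) = 8 + 1723/1836 = 16411/1836 ≈ 8.9384)
1/(L(57, -34) + w) = 1/((-71 + (-34)²) + 16411/1836) = 1/((-71 + 1156) + 16411/1836) = 1/(1085 + 16411/1836) = 1/(2008471/1836) = 1836/2008471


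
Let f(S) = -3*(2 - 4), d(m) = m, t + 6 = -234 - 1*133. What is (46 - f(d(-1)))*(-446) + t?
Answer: -18213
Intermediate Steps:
t = -373 (t = -6 + (-234 - 1*133) = -6 + (-234 - 133) = -6 - 367 = -373)
f(S) = 6 (f(S) = -3*(-2) = 6)
(46 - f(d(-1)))*(-446) + t = (46 - 1*6)*(-446) - 373 = (46 - 6)*(-446) - 373 = 40*(-446) - 373 = -17840 - 373 = -18213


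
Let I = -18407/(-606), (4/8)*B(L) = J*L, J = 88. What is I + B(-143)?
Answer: -15233401/606 ≈ -25138.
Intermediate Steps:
B(L) = 176*L (B(L) = 2*(88*L) = 176*L)
I = 18407/606 (I = -18407*(-1/606) = 18407/606 ≈ 30.375)
I + B(-143) = 18407/606 + 176*(-143) = 18407/606 - 25168 = -15233401/606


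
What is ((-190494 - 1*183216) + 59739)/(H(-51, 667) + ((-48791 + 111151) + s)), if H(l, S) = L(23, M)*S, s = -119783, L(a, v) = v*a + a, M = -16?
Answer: 104657/95846 ≈ 1.0919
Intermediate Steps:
L(a, v) = a + a*v (L(a, v) = a*v + a = a + a*v)
H(l, S) = -345*S (H(l, S) = (23*(1 - 16))*S = (23*(-15))*S = -345*S)
((-190494 - 1*183216) + 59739)/(H(-51, 667) + ((-48791 + 111151) + s)) = ((-190494 - 1*183216) + 59739)/(-345*667 + ((-48791 + 111151) - 119783)) = ((-190494 - 183216) + 59739)/(-230115 + (62360 - 119783)) = (-373710 + 59739)/(-230115 - 57423) = -313971/(-287538) = -313971*(-1/287538) = 104657/95846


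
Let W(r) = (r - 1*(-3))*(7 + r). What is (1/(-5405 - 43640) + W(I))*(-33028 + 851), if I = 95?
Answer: -15774897133963/49045 ≈ -3.2164e+8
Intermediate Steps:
W(r) = (3 + r)*(7 + r) (W(r) = (r + 3)*(7 + r) = (3 + r)*(7 + r))
(1/(-5405 - 43640) + W(I))*(-33028 + 851) = (1/(-5405 - 43640) + (21 + 95² + 10*95))*(-33028 + 851) = (1/(-49045) + (21 + 9025 + 950))*(-32177) = (-1/49045 + 9996)*(-32177) = (490253819/49045)*(-32177) = -15774897133963/49045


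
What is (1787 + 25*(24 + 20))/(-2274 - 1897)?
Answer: -2887/4171 ≈ -0.69216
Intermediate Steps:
(1787 + 25*(24 + 20))/(-2274 - 1897) = (1787 + 25*44)/(-4171) = (1787 + 1100)*(-1/4171) = 2887*(-1/4171) = -2887/4171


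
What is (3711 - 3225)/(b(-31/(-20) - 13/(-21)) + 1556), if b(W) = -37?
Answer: 486/1519 ≈ 0.31995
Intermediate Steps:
(3711 - 3225)/(b(-31/(-20) - 13/(-21)) + 1556) = (3711 - 3225)/(-37 + 1556) = 486/1519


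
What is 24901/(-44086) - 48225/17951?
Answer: -2573045201/791387786 ≈ -3.2513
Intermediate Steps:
24901/(-44086) - 48225/17951 = 24901*(-1/44086) - 48225*1/17951 = -24901/44086 - 48225/17951 = -2573045201/791387786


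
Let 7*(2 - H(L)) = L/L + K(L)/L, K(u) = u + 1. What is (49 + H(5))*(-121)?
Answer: -214654/35 ≈ -6133.0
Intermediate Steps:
K(u) = 1 + u
H(L) = 13/7 - (1 + L)/(7*L) (H(L) = 2 - (L/L + (1 + L)/L)/7 = 2 - (1 + (1 + L)/L)/7 = 2 + (-⅐ - (1 + L)/(7*L)) = 13/7 - (1 + L)/(7*L))
(49 + H(5))*(-121) = (49 + (⅐)*(-1 + 12*5)/5)*(-121) = (49 + (⅐)*(⅕)*(-1 + 60))*(-121) = (49 + (⅐)*(⅕)*59)*(-121) = (49 + 59/35)*(-121) = (1774/35)*(-121) = -214654/35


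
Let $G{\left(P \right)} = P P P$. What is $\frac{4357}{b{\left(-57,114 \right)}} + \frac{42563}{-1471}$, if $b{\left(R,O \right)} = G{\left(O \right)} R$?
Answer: $- \frac{3594366973651}{124223019768} \approx -28.935$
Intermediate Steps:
$G{\left(P \right)} = P^{3}$ ($G{\left(P \right)} = P^{2} P = P^{3}$)
$b{\left(R,O \right)} = R O^{3}$ ($b{\left(R,O \right)} = O^{3} R = R O^{3}$)
$\frac{4357}{b{\left(-57,114 \right)}} + \frac{42563}{-1471} = \frac{4357}{\left(-57\right) 114^{3}} + \frac{42563}{-1471} = \frac{4357}{\left(-57\right) 1481544} + 42563 \left(- \frac{1}{1471}\right) = \frac{4357}{-84448008} - \frac{42563}{1471} = 4357 \left(- \frac{1}{84448008}\right) - \frac{42563}{1471} = - \frac{4357}{84448008} - \frac{42563}{1471} = - \frac{3594366973651}{124223019768}$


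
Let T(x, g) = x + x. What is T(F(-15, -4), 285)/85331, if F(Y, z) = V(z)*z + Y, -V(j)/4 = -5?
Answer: -190/85331 ≈ -0.0022266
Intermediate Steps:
V(j) = 20 (V(j) = -4*(-5) = 20)
F(Y, z) = Y + 20*z (F(Y, z) = 20*z + Y = Y + 20*z)
T(x, g) = 2*x
T(F(-15, -4), 285)/85331 = (2*(-15 + 20*(-4)))/85331 = (2*(-15 - 80))*(1/85331) = (2*(-95))*(1/85331) = -190*1/85331 = -190/85331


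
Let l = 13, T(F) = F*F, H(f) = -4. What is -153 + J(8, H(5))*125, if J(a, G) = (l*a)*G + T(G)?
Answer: -50153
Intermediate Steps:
T(F) = F²
J(a, G) = G² + 13*G*a (J(a, G) = (13*a)*G + G² = 13*G*a + G² = G² + 13*G*a)
-153 + J(8, H(5))*125 = -153 - 4*(-4 + 13*8)*125 = -153 - 4*(-4 + 104)*125 = -153 - 4*100*125 = -153 - 400*125 = -153 - 50000 = -50153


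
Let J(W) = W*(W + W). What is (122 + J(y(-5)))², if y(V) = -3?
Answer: 19600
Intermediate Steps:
J(W) = 2*W² (J(W) = W*(2*W) = 2*W²)
(122 + J(y(-5)))² = (122 + 2*(-3)²)² = (122 + 2*9)² = (122 + 18)² = 140² = 19600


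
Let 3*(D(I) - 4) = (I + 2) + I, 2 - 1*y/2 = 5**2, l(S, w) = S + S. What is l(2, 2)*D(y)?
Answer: -104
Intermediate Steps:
l(S, w) = 2*S
y = -46 (y = 4 - 2*5**2 = 4 - 2*25 = 4 - 50 = -46)
D(I) = 14/3 + 2*I/3 (D(I) = 4 + ((I + 2) + I)/3 = 4 + ((2 + I) + I)/3 = 4 + (2 + 2*I)/3 = 4 + (2/3 + 2*I/3) = 14/3 + 2*I/3)
l(2, 2)*D(y) = (2*2)*(14/3 + (2/3)*(-46)) = 4*(14/3 - 92/3) = 4*(-26) = -104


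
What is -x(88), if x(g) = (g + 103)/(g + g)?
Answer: -191/176 ≈ -1.0852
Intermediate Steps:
x(g) = (103 + g)/(2*g) (x(g) = (103 + g)/((2*g)) = (103 + g)*(1/(2*g)) = (103 + g)/(2*g))
-x(88) = -(103 + 88)/(2*88) = -191/(2*88) = -1*191/176 = -191/176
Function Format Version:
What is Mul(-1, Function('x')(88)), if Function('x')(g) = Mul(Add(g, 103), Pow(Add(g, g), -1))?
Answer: Rational(-191, 176) ≈ -1.0852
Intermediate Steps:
Function('x')(g) = Mul(Rational(1, 2), Pow(g, -1), Add(103, g)) (Function('x')(g) = Mul(Add(103, g), Pow(Mul(2, g), -1)) = Mul(Add(103, g), Mul(Rational(1, 2), Pow(g, -1))) = Mul(Rational(1, 2), Pow(g, -1), Add(103, g)))
Mul(-1, Function('x')(88)) = Mul(-1, Mul(Rational(1, 2), Pow(88, -1), Add(103, 88))) = Mul(-1, Mul(Rational(1, 2), Rational(1, 88), 191)) = Mul(-1, Rational(191, 176)) = Rational(-191, 176)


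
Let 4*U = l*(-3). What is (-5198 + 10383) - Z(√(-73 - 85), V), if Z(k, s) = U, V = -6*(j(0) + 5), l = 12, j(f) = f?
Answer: 5194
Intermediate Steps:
V = -30 (V = -6*(0 + 5) = -6*5 = -30)
U = -9 (U = (12*(-3))/4 = (¼)*(-36) = -9)
Z(k, s) = -9
(-5198 + 10383) - Z(√(-73 - 85), V) = (-5198 + 10383) - 1*(-9) = 5185 + 9 = 5194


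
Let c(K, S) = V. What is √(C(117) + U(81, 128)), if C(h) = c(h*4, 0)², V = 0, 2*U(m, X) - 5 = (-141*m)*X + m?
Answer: I*√730901 ≈ 854.93*I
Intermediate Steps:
U(m, X) = 5/2 + m/2 - 141*X*m/2 (U(m, X) = 5/2 + ((-141*m)*X + m)/2 = 5/2 + (-141*X*m + m)/2 = 5/2 + (m - 141*X*m)/2 = 5/2 + (m/2 - 141*X*m/2) = 5/2 + m/2 - 141*X*m/2)
c(K, S) = 0
C(h) = 0 (C(h) = 0² = 0)
√(C(117) + U(81, 128)) = √(0 + (5/2 + (½)*81 - 141/2*128*81)) = √(0 + (5/2 + 81/2 - 730944)) = √(0 - 730901) = √(-730901) = I*√730901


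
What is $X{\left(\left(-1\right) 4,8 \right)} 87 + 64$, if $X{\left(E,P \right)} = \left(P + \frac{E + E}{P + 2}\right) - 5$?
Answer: $\frac{1277}{5} \approx 255.4$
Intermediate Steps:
$X{\left(E,P \right)} = -5 + P + \frac{2 E}{2 + P}$ ($X{\left(E,P \right)} = \left(P + \frac{2 E}{2 + P}\right) - 5 = -5 + P + \frac{2 E}{2 + P}$)
$X{\left(\left(-1\right) 4,8 \right)} 87 + 64 = \frac{-10 + 8^{2} - 24 + 2 \left(\left(-1\right) 4\right)}{2 + 8} \cdot 87 + 64 = \frac{-10 + 64 - 24 + 2 \left(-4\right)}{10} \cdot 87 + 64 = \frac{-10 + 64 - 24 - 8}{10} \cdot 87 + 64 = \frac{1}{10} \cdot 22 \cdot 87 + 64 = \frac{11}{5} \cdot 87 + 64 = \frac{957}{5} + 64 = \frac{1277}{5}$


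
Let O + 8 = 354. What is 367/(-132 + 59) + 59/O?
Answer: -122675/25258 ≈ -4.8569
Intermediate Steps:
O = 346 (O = -8 + 354 = 346)
367/(-132 + 59) + 59/O = 367/(-132 + 59) + 59/346 = 367/(-73) + 59*(1/346) = 367*(-1/73) + 59/346 = -367/73 + 59/346 = -122675/25258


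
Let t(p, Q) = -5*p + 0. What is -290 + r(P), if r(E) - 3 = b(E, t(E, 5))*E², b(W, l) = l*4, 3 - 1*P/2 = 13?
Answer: 159713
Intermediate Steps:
P = -20 (P = 6 - 2*13 = 6 - 26 = -20)
t(p, Q) = -5*p
b(W, l) = 4*l
r(E) = 3 - 20*E³ (r(E) = 3 + (4*(-5*E))*E² = 3 + (-20*E)*E² = 3 - 20*E³)
-290 + r(P) = -290 + (3 - 20*(-20)³) = -290 + (3 - 20*(-8000)) = -290 + (3 + 160000) = -290 + 160003 = 159713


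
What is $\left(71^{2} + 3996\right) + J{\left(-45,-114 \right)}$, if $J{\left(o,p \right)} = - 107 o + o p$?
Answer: $18982$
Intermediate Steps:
$\left(71^{2} + 3996\right) + J{\left(-45,-114 \right)} = \left(71^{2} + 3996\right) - 45 \left(-107 - 114\right) = \left(5041 + 3996\right) - -9945 = 9037 + 9945 = 18982$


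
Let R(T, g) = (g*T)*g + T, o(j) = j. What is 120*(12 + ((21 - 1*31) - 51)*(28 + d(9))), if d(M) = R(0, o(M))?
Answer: -203520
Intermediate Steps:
R(T, g) = T + T*g² (R(T, g) = (T*g)*g + T = T*g² + T = T + T*g²)
d(M) = 0 (d(M) = 0*(1 + M²) = 0)
120*(12 + ((21 - 1*31) - 51)*(28 + d(9))) = 120*(12 + ((21 - 1*31) - 51)*(28 + 0)) = 120*(12 + ((21 - 31) - 51)*28) = 120*(12 + (-10 - 51)*28) = 120*(12 - 61*28) = 120*(12 - 1708) = 120*(-1696) = -203520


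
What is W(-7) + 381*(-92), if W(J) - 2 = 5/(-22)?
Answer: -771105/22 ≈ -35050.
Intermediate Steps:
W(J) = 39/22 (W(J) = 2 + 5/(-22) = 2 + 5*(-1/22) = 2 - 5/22 = 39/22)
W(-7) + 381*(-92) = 39/22 + 381*(-92) = 39/22 - 35052 = -771105/22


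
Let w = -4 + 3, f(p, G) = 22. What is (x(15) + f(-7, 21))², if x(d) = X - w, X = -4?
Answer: 361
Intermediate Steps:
w = -1
x(d) = -3 (x(d) = -4 - 1*(-1) = -4 + 1 = -3)
(x(15) + f(-7, 21))² = (-3 + 22)² = 19² = 361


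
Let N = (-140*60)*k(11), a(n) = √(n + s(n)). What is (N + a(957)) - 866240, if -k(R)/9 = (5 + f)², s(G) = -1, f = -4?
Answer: -790640 + 2*√239 ≈ -7.9061e+5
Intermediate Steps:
a(n) = √(-1 + n) (a(n) = √(n - 1) = √(-1 + n))
k(R) = -9 (k(R) = -9*(5 - 4)² = -9*1² = -9*1 = -9)
N = 75600 (N = -140*60*(-9) = -8400*(-9) = 75600)
(N + a(957)) - 866240 = (75600 + √(-1 + 957)) - 866240 = (75600 + √956) - 866240 = (75600 + 2*√239) - 866240 = -790640 + 2*√239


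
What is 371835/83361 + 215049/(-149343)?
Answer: 4178250524/1383264647 ≈ 3.0206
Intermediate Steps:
371835/83361 + 215049/(-149343) = 371835*(1/83361) + 215049*(-1/149343) = 123945/27787 - 71683/49781 = 4178250524/1383264647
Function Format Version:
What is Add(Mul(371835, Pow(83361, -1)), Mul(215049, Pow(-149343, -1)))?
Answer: Rational(4178250524, 1383264647) ≈ 3.0206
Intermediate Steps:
Add(Mul(371835, Pow(83361, -1)), Mul(215049, Pow(-149343, -1))) = Add(Mul(371835, Rational(1, 83361)), Mul(215049, Rational(-1, 149343))) = Add(Rational(123945, 27787), Rational(-71683, 49781)) = Rational(4178250524, 1383264647)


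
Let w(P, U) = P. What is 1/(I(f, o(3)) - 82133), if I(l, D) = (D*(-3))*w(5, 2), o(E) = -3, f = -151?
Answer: -1/82088 ≈ -1.2182e-5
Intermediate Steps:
I(l, D) = -15*D (I(l, D) = (D*(-3))*5 = -3*D*5 = -15*D)
1/(I(f, o(3)) - 82133) = 1/(-15*(-3) - 82133) = 1/(45 - 82133) = 1/(-82088) = -1/82088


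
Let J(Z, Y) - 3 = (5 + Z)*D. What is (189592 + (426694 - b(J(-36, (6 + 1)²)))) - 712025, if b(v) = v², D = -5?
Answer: -120703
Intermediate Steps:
J(Z, Y) = -22 - 5*Z (J(Z, Y) = 3 + (5 + Z)*(-5) = 3 + (-25 - 5*Z) = -22 - 5*Z)
(189592 + (426694 - b(J(-36, (6 + 1)²)))) - 712025 = (189592 + (426694 - (-22 - 5*(-36))²)) - 712025 = (189592 + (426694 - (-22 + 180)²)) - 712025 = (189592 + (426694 - 1*158²)) - 712025 = (189592 + (426694 - 1*24964)) - 712025 = (189592 + (426694 - 24964)) - 712025 = (189592 + 401730) - 712025 = 591322 - 712025 = -120703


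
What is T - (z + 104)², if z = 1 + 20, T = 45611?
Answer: 29986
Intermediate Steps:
z = 21
T - (z + 104)² = 45611 - (21 + 104)² = 45611 - 1*125² = 45611 - 1*15625 = 45611 - 15625 = 29986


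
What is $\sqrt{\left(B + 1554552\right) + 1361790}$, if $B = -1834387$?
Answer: $\sqrt{1081955} \approx 1040.2$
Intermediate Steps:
$\sqrt{\left(B + 1554552\right) + 1361790} = \sqrt{\left(-1834387 + 1554552\right) + 1361790} = \sqrt{-279835 + 1361790} = \sqrt{1081955}$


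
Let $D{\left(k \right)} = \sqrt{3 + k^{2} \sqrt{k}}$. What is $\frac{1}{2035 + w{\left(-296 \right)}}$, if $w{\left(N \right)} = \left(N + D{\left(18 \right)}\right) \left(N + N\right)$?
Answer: $- \frac{1}{-177267 + 592 \sqrt{3 + 972 \sqrt{2}}} \approx 6.4394 \cdot 10^{-6}$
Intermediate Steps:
$D{\left(k \right)} = \sqrt{3 + k^{\frac{5}{2}}}$
$w{\left(N \right)} = 2 N \left(N + \sqrt{3 + 972 \sqrt{2}}\right)$ ($w{\left(N \right)} = \left(N + \sqrt{3 + 18^{\frac{5}{2}}}\right) \left(N + N\right) = \left(N + \sqrt{3 + 972 \sqrt{2}}\right) 2 N = 2 N \left(N + \sqrt{3 + 972 \sqrt{2}}\right)$)
$\frac{1}{2035 + w{\left(-296 \right)}} = \frac{1}{2035 + 2 \left(-296\right) \left(-296 + \sqrt{3 + 972 \sqrt{2}}\right)} = \frac{1}{2035 + \left(175232 - 592 \sqrt{3 + 972 \sqrt{2}}\right)} = \frac{1}{177267 - 592 \sqrt{3 + 972 \sqrt{2}}}$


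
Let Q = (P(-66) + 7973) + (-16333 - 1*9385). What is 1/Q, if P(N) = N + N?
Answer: -1/17877 ≈ -5.5938e-5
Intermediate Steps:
P(N) = 2*N
Q = -17877 (Q = (2*(-66) + 7973) + (-16333 - 1*9385) = (-132 + 7973) + (-16333 - 9385) = 7841 - 25718 = -17877)
1/Q = 1/(-17877) = -1/17877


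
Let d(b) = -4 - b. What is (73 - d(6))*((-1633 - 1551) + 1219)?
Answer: -163095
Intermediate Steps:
(73 - d(6))*((-1633 - 1551) + 1219) = (73 - (-4 - 1*6))*((-1633 - 1551) + 1219) = (73 - (-4 - 6))*(-3184 + 1219) = (73 - 1*(-10))*(-1965) = (73 + 10)*(-1965) = 83*(-1965) = -163095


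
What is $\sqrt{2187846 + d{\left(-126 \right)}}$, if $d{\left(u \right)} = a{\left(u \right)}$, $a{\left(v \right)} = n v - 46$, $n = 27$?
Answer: $\sqrt{2184398} \approx 1478.0$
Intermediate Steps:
$a{\left(v \right)} = -46 + 27 v$ ($a{\left(v \right)} = 27 v - 46 = -46 + 27 v$)
$d{\left(u \right)} = -46 + 27 u$
$\sqrt{2187846 + d{\left(-126 \right)}} = \sqrt{2187846 + \left(-46 + 27 \left(-126\right)\right)} = \sqrt{2187846 - 3448} = \sqrt{2184398}$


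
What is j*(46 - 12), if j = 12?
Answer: 408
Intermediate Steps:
j*(46 - 12) = 12*(46 - 12) = 12*34 = 408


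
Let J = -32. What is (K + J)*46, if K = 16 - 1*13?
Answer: -1334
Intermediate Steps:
K = 3 (K = 16 - 13 = 3)
(K + J)*46 = (3 - 32)*46 = -29*46 = -1334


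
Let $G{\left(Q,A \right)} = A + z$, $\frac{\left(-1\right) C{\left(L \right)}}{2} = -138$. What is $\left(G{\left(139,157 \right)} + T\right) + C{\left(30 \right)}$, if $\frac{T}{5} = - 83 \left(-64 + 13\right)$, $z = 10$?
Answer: $21608$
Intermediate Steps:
$C{\left(L \right)} = 276$ ($C{\left(L \right)} = \left(-2\right) \left(-138\right) = 276$)
$G{\left(Q,A \right)} = 10 + A$ ($G{\left(Q,A \right)} = A + 10 = 10 + A$)
$T = 21165$ ($T = 5 \left(- 83 \left(-64 + 13\right)\right) = 5 \left(\left(-83\right) \left(-51\right)\right) = 5 \cdot 4233 = 21165$)
$\left(G{\left(139,157 \right)} + T\right) + C{\left(30 \right)} = \left(\left(10 + 157\right) + 21165\right) + 276 = \left(167 + 21165\right) + 276 = 21332 + 276 = 21608$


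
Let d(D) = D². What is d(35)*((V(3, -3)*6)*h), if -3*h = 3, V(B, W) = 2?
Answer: -14700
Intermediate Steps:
h = -1 (h = -⅓*3 = -1)
d(35)*((V(3, -3)*6)*h) = 35²*((2*6)*(-1)) = 1225*(12*(-1)) = 1225*(-12) = -14700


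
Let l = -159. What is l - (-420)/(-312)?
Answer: -4169/26 ≈ -160.35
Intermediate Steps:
l - (-420)/(-312) = -159 - (-420)/(-312) = -159 - (-420)*(-1)/312 = -159 - 1*35/26 = -159 - 35/26 = -4169/26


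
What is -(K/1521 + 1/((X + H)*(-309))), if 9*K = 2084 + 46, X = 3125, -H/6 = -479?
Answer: -438705349/2819464011 ≈ -0.15560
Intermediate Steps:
H = 2874 (H = -6*(-479) = 2874)
K = 710/3 (K = (2084 + 46)/9 = (⅑)*2130 = 710/3 ≈ 236.67)
-(K/1521 + 1/((X + H)*(-309))) = -((710/3)/1521 + 1/((3125 + 2874)*(-309))) = -((710/3)*(1/1521) - 1/309/5999) = -(710/4563 + (1/5999)*(-1/309)) = -(710/4563 - 1/1853691) = -1*438705349/2819464011 = -438705349/2819464011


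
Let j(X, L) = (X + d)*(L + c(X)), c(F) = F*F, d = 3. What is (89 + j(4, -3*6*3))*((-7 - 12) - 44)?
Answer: 11151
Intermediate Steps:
c(F) = F²
j(X, L) = (3 + X)*(L + X²) (j(X, L) = (X + 3)*(L + X²) = (3 + X)*(L + X²))
(89 + j(4, -3*6*3))*((-7 - 12) - 44) = (89 + (4³ + 3*(-3*6*3) + 3*4² + (-3*6*3)*4))*((-7 - 12) - 44) = (89 + (64 + 3*(-18*3) + 3*16 - 18*3*4))*(-19 - 44) = (89 + (64 + 3*(-54) + 48 - 54*4))*(-63) = (89 + (64 - 162 + 48 - 216))*(-63) = (89 - 266)*(-63) = -177*(-63) = 11151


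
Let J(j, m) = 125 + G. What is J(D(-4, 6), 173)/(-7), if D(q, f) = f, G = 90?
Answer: -215/7 ≈ -30.714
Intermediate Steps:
J(j, m) = 215 (J(j, m) = 125 + 90 = 215)
J(D(-4, 6), 173)/(-7) = 215/(-7) = -⅐*215 = -215/7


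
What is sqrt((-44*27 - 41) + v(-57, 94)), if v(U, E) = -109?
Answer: I*sqrt(1338) ≈ 36.579*I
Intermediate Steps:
sqrt((-44*27 - 41) + v(-57, 94)) = sqrt((-44*27 - 41) - 109) = sqrt((-1188 - 41) - 109) = sqrt(-1229 - 109) = sqrt(-1338) = I*sqrt(1338)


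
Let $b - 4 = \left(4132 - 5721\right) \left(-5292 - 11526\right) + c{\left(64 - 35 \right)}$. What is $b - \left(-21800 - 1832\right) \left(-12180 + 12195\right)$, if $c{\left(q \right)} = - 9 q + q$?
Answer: $27078054$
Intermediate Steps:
$c{\left(q \right)} = - 8 q$
$b = 26723574$ ($b = 4 + \left(\left(4132 - 5721\right) \left(-5292 - 11526\right) - 8 \left(64 - 35\right)\right) = 4 - -26723570 = 4 + \left(26723802 - 232\right) = 4 + 26723570 = 26723574$)
$b - \left(-21800 - 1832\right) \left(-12180 + 12195\right) = 26723574 - \left(-21800 - 1832\right) \left(-12180 + 12195\right) = 26723574 - \left(-23632\right) 15 = 26723574 - -354480 = 26723574 + 354480 = 27078054$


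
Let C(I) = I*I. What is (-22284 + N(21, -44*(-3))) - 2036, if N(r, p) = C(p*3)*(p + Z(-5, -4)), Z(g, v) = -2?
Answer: 20361760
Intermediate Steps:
C(I) = I²
N(r, p) = 9*p²*(-2 + p) (N(r, p) = (p*3)²*(p - 2) = (3*p)²*(-2 + p) = (9*p²)*(-2 + p) = 9*p²*(-2 + p))
(-22284 + N(21, -44*(-3))) - 2036 = (-22284 + 9*(-44*(-3))²*(-2 - 44*(-3))) - 2036 = (-22284 + 9*132²*(-2 + 132)) - 2036 = (-22284 + 9*17424*130) - 2036 = (-22284 + 20386080) - 2036 = 20363796 - 2036 = 20361760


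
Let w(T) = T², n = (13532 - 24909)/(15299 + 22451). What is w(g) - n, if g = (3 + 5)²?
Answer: 154635377/37750 ≈ 4096.3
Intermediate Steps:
n = -11377/37750 ≈ -0.30138
g = 64 (g = 8² = 64)
w(g) - n = 64² - 1*(-11377/37750) = 4096 + 11377/37750 = 154635377/37750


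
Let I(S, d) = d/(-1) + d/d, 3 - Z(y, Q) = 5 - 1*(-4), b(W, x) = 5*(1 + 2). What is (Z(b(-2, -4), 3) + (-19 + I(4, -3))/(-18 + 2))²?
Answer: 6561/256 ≈ 25.629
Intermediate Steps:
b(W, x) = 15 (b(W, x) = 5*3 = 15)
Z(y, Q) = -6 (Z(y, Q) = 3 - (5 - 1*(-4)) = 3 - (5 + 4) = 3 - 1*9 = 3 - 9 = -6)
I(S, d) = 1 - d (I(S, d) = d*(-1) + 1 = -d + 1 = 1 - d)
(Z(b(-2, -4), 3) + (-19 + I(4, -3))/(-18 + 2))² = (-6 + (-19 + (1 - 1*(-3)))/(-18 + 2))² = (-6 + (-19 + (1 + 3))/(-16))² = (-6 + (-19 + 4)*(-1/16))² = (-6 - 15*(-1/16))² = (-6 + 15/16)² = (-81/16)² = 6561/256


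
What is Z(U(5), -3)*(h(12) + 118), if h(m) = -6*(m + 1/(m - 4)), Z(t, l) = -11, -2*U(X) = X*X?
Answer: -1991/4 ≈ -497.75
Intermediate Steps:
U(X) = -X²/2 (U(X) = -X*X/2 = -X²/2)
h(m) = -6*m - 6/(-4 + m) (h(m) = -6*(m + 1/(-4 + m)) = -6*m - 6/(-4 + m))
Z(U(5), -3)*(h(12) + 118) = -11*(6*(-1 - 1*12² + 4*12)/(-4 + 12) + 118) = -11*(6*(-1 - 1*144 + 48)/8 + 118) = -11*(6*(⅛)*(-1 - 144 + 48) + 118) = -11*(6*(⅛)*(-97) + 118) = -11*(-291/4 + 118) = -11*181/4 = -1991/4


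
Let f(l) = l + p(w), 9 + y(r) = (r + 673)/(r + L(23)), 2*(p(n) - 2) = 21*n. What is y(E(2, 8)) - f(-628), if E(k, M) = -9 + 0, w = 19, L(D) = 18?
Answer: 8843/18 ≈ 491.28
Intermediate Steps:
p(n) = 2 + 21*n/2 (p(n) = 2 + (21*n)/2 = 2 + 21*n/2)
E(k, M) = -9
y(r) = -9 + (673 + r)/(18 + r) (y(r) = -9 + (r + 673)/(r + 18) = -9 + (673 + r)/(18 + r))
f(l) = 403/2 + l (f(l) = l + (2 + (21/2)*19) = l + (2 + 399/2) = l + 403/2 = 403/2 + l)
y(E(2, 8)) - f(-628) = (511 - 8*(-9))/(18 - 9) - (403/2 - 628) = (511 + 72)/9 - 1*(-853/2) = (⅑)*583 + 853/2 = 583/9 + 853/2 = 8843/18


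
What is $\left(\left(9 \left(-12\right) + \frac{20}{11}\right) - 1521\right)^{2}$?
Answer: $\frac{320374201}{121} \approx 2.6477 \cdot 10^{6}$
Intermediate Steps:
$\left(\left(9 \left(-12\right) + \frac{20}{11}\right) - 1521\right)^{2} = \left(\left(-108 + 20 \cdot \frac{1}{11}\right) - 1521\right)^{2} = \left(\left(-108 + \frac{20}{11}\right) - 1521\right)^{2} = \left(- \frac{1168}{11} - 1521\right)^{2} = \left(- \frac{17899}{11}\right)^{2} = \frac{320374201}{121}$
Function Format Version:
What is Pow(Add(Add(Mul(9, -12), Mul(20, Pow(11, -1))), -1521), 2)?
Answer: Rational(320374201, 121) ≈ 2.6477e+6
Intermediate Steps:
Pow(Add(Add(Mul(9, -12), Mul(20, Pow(11, -1))), -1521), 2) = Pow(Add(Add(-108, Mul(20, Rational(1, 11))), -1521), 2) = Pow(Add(Add(-108, Rational(20, 11)), -1521), 2) = Pow(Add(Rational(-1168, 11), -1521), 2) = Pow(Rational(-17899, 11), 2) = Rational(320374201, 121)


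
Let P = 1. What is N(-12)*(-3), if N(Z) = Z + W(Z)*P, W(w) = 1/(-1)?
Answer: 39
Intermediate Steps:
W(w) = -1
N(Z) = -1 + Z (N(Z) = Z - 1*1 = Z - 1 = -1 + Z)
N(-12)*(-3) = (-1 - 12)*(-3) = -13*(-3) = 39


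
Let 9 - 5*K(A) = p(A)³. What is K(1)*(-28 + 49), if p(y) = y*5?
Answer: -2436/5 ≈ -487.20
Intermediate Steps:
p(y) = 5*y
K(A) = 9/5 - 25*A³ (K(A) = 9/5 - 125*A³/5 = 9/5 - 25*A³)
K(1)*(-28 + 49) = (9/5 - 25*1³)*(-28 + 49) = (9/5 - 25*1)*21 = (9/5 - 25)*21 = -116/5*21 = -2436/5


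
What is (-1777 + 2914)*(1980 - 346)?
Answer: 1857858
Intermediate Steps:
(-1777 + 2914)*(1980 - 346) = 1137*1634 = 1857858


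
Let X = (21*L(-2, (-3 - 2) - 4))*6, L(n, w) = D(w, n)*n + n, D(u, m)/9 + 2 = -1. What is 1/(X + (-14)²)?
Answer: 1/6748 ≈ 0.00014819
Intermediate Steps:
D(u, m) = -27 (D(u, m) = -18 + 9*(-1) = -18 - 9 = -27)
L(n, w) = -26*n (L(n, w) = -27*n + n = -26*n)
X = 6552 (X = (21*(-26*(-2)))*6 = (21*52)*6 = 1092*6 = 6552)
1/(X + (-14)²) = 1/(6552 + (-14)²) = 1/(6552 + 196) = 1/6748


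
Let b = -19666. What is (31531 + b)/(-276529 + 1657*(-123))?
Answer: -339/13724 ≈ -0.024701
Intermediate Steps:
(31531 + b)/(-276529 + 1657*(-123)) = (31531 - 19666)/(-276529 + 1657*(-123)) = 11865/(-276529 - 203811) = 11865/(-480340) = 11865*(-1/480340) = -339/13724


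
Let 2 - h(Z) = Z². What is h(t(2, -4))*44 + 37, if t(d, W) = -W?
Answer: -579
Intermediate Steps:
h(Z) = 2 - Z²
h(t(2, -4))*44 + 37 = (2 - (-1*(-4))²)*44 + 37 = (2 - 1*4²)*44 + 37 = (2 - 1*16)*44 + 37 = (2 - 16)*44 + 37 = -14*44 + 37 = -616 + 37 = -579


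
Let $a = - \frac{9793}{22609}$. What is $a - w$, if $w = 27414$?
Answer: $- \frac{619812919}{22609} \approx -27414.0$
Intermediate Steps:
$a = - \frac{9793}{22609}$ ($a = \left(-9793\right) \frac{1}{22609} = - \frac{9793}{22609} \approx -0.43315$)
$a - w = - \frac{9793}{22609} - 27414 = - \frac{619812919}{22609}$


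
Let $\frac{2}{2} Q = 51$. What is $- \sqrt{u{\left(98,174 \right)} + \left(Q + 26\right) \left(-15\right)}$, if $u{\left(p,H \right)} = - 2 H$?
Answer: $- 3 i \sqrt{167} \approx - 38.769 i$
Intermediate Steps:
$Q = 51$
$- \sqrt{u{\left(98,174 \right)} + \left(Q + 26\right) \left(-15\right)} = - \sqrt{\left(-2\right) 174 + \left(51 + 26\right) \left(-15\right)} = - \sqrt{-348 + 77 \left(-15\right)} = - \sqrt{-348 - 1155} = - \sqrt{-1503} = - 3 i \sqrt{167}$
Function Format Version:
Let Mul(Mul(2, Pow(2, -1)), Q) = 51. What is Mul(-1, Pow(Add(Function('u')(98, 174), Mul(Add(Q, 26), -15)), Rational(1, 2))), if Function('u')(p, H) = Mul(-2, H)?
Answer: Mul(-3, I, Pow(167, Rational(1, 2))) ≈ Mul(-38.769, I)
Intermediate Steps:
Q = 51
Mul(-1, Pow(Add(Function('u')(98, 174), Mul(Add(Q, 26), -15)), Rational(1, 2))) = Mul(-1, Pow(Add(Mul(-2, 174), Mul(Add(51, 26), -15)), Rational(1, 2))) = Mul(-1, Pow(Add(-348, Mul(77, -15)), Rational(1, 2))) = Mul(-1, Pow(Add(-348, -1155), Rational(1, 2))) = Mul(-1, Pow(-1503, Rational(1, 2))) = Mul(-1, Mul(3, I, Pow(167, Rational(1, 2)))) = Mul(-3, I, Pow(167, Rational(1, 2)))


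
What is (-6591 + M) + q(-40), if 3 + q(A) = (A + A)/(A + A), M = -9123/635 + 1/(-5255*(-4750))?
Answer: -20945873495373/3170078750 ≈ -6607.4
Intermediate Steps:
M = -45544296623/3170078750 (M = -9123*1/635 - 1/5255*(-1/4750) = -9123/635 + 1/24961250 = -45544296623/3170078750 ≈ -14.367)
q(A) = -2 (q(A) = -3 + (A + A)/(A + A) = -3 + (2*A)/((2*A)) = -3 + (2*A)*(1/(2*A)) = -3 + 1 = -2)
(-6591 + M) + q(-40) = (-6591 - 45544296623/3170078750) - 2 = -20939533337873/3170078750 - 2 = -20945873495373/3170078750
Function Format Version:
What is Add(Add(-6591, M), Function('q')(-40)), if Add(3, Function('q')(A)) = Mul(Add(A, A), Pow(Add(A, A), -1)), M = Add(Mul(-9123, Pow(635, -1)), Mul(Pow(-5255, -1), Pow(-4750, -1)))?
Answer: Rational(-20945873495373, 3170078750) ≈ -6607.4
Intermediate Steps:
M = Rational(-45544296623, 3170078750) (M = Add(Mul(-9123, Rational(1, 635)), Mul(Rational(-1, 5255), Rational(-1, 4750))) = Add(Rational(-9123, 635), Rational(1, 24961250)) = Rational(-45544296623, 3170078750) ≈ -14.367)
Function('q')(A) = -2 (Function('q')(A) = Add(-3, Mul(Add(A, A), Pow(Add(A, A), -1))) = Add(-3, Mul(Mul(2, A), Pow(Mul(2, A), -1))) = Add(-3, Mul(Mul(2, A), Mul(Rational(1, 2), Pow(A, -1)))) = Add(-3, 1) = -2)
Add(Add(-6591, M), Function('q')(-40)) = Add(Add(-6591, Rational(-45544296623, 3170078750)), -2) = Add(Rational(-20939533337873, 3170078750), -2) = Rational(-20945873495373, 3170078750)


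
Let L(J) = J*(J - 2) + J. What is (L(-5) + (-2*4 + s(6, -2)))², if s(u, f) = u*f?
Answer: 100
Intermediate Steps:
s(u, f) = f*u
L(J) = J + J*(-2 + J) (L(J) = J*(-2 + J) + J = J + J*(-2 + J))
(L(-5) + (-2*4 + s(6, -2)))² = (-5*(-1 - 5) + (-2*4 - 2*6))² = (-5*(-6) + (-8 - 12))² = (30 - 20)² = 10² = 100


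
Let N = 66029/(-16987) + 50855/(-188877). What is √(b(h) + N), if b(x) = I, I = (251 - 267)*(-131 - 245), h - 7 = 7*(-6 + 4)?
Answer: √61886968296234651839334/3208453599 ≈ 77.536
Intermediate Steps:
h = -7 (h = 7 + 7*(-6 + 4) = 7 + 7*(-2) = 7 - 14 = -7)
N = -13335233318/3208453599 (N = 66029*(-1/16987) + 50855*(-1/188877) = -66029/16987 - 50855/188877 = -13335233318/3208453599 ≈ -4.1563)
I = 6016 (I = -16*(-376) = 6016)
b(x) = 6016
√(b(h) + N) = √(6016 - 13335233318/3208453599) = √(19288721618266/3208453599) = √61886968296234651839334/3208453599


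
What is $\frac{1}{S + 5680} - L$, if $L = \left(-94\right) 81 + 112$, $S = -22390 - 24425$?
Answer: $\frac{308594769}{41135} \approx 7502.0$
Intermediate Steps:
$S = -46815$ ($S = -22390 - 24425 = -46815$)
$L = -7502$ ($L = -7614 + 112 = -7502$)
$\frac{1}{S + 5680} - L = \frac{1}{-46815 + 5680} - -7502 = \frac{1}{-41135} + 7502 = - \frac{1}{41135} + 7502 = \frac{308594769}{41135}$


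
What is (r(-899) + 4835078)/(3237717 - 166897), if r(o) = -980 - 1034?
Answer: 1208266/767705 ≈ 1.5739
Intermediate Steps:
r(o) = -2014
(r(-899) + 4835078)/(3237717 - 166897) = (-2014 + 4835078)/(3237717 - 166897) = 4833064/3070820 = 4833064*(1/3070820) = 1208266/767705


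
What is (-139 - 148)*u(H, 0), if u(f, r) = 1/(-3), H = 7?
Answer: 287/3 ≈ 95.667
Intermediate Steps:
u(f, r) = -⅓
(-139 - 148)*u(H, 0) = (-139 - 148)*(-⅓) = -287*(-⅓) = 287/3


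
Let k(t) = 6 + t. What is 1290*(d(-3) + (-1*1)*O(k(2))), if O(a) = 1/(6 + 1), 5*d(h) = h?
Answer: -6708/7 ≈ -958.29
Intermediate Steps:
d(h) = h/5
O(a) = ⅐ (O(a) = 1/7 = ⅐)
1290*(d(-3) + (-1*1)*O(k(2))) = 1290*((⅕)*(-3) - 1*1*(⅐)) = 1290*(-⅗ - 1*⅐) = 1290*(-⅗ - ⅐) = 1290*(-26/35) = -6708/7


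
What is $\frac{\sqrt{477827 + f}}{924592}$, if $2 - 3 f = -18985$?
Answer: $\frac{\sqrt{121039}}{462296} \approx 0.00075256$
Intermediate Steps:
$f = 6329$ ($f = \frac{2}{3} - - \frac{18985}{3} = \frac{2}{3} + \frac{18985}{3} = 6329$)
$\frac{\sqrt{477827 + f}}{924592} = \frac{\sqrt{477827 + 6329}}{924592} = \sqrt{484156} \cdot \frac{1}{924592} = 2 \sqrt{121039} \cdot \frac{1}{924592} = \frac{\sqrt{121039}}{462296}$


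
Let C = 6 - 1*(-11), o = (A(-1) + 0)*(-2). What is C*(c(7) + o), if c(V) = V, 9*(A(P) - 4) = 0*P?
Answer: -17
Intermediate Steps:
A(P) = 4 (A(P) = 4 + (0*P)/9 = 4 + (⅑)*0 = 4 + 0 = 4)
o = -8 (o = (4 + 0)*(-2) = 4*(-2) = -8)
C = 17 (C = 6 + 11 = 17)
C*(c(7) + o) = 17*(7 - 8) = 17*(-1) = -17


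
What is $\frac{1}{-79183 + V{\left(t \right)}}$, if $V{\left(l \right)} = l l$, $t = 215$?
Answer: $- \frac{1}{32958} \approx -3.0342 \cdot 10^{-5}$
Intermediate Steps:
$V{\left(l \right)} = l^{2}$
$\frac{1}{-79183 + V{\left(t \right)}} = \frac{1}{-79183 + 215^{2}} = \frac{1}{-79183 + 46225} = \frac{1}{-32958} = - \frac{1}{32958}$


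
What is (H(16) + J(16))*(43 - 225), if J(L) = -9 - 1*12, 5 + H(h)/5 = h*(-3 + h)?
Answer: -180908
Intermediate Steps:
H(h) = -25 + 5*h*(-3 + h) (H(h) = -25 + 5*(h*(-3 + h)) = -25 + 5*h*(-3 + h))
J(L) = -21 (J(L) = -9 - 12 = -21)
(H(16) + J(16))*(43 - 225) = ((-25 - 15*16 + 5*16**2) - 21)*(43 - 225) = ((-25 - 240 + 5*256) - 21)*(-182) = ((-25 - 240 + 1280) - 21)*(-182) = (1015 - 21)*(-182) = 994*(-182) = -180908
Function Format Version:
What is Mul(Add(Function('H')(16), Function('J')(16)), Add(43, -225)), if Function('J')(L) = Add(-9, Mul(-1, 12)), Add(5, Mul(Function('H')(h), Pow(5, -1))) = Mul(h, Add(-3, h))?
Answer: -180908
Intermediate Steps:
Function('H')(h) = Add(-25, Mul(5, h, Add(-3, h))) (Function('H')(h) = Add(-25, Mul(5, Mul(h, Add(-3, h)))) = Add(-25, Mul(5, h, Add(-3, h))))
Function('J')(L) = -21 (Function('J')(L) = Add(-9, -12) = -21)
Mul(Add(Function('H')(16), Function('J')(16)), Add(43, -225)) = Mul(Add(Add(-25, Mul(-15, 16), Mul(5, Pow(16, 2))), -21), Add(43, -225)) = Mul(Add(Add(-25, -240, Mul(5, 256)), -21), -182) = Mul(Add(Add(-25, -240, 1280), -21), -182) = Mul(Add(1015, -21), -182) = Mul(994, -182) = -180908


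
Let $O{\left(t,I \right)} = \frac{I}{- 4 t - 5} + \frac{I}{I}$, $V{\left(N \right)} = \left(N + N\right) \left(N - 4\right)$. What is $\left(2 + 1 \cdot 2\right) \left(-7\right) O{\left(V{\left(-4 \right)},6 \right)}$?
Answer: $- \frac{2380}{87} \approx -27.356$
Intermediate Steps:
$V{\left(N \right)} = 2 N \left(-4 + N\right)$
$O{\left(t,I \right)} = 1 + \frac{I}{-5 - 4 t}$ ($O{\left(t,I \right)} = \frac{I}{-5 - 4 t} + 1 = 1 + \frac{I}{-5 - 4 t}$)
$\left(2 + 1 \cdot 2\right) \left(-7\right) O{\left(V{\left(-4 \right)},6 \right)} = \left(2 + 1 \cdot 2\right) \left(-7\right) \frac{5 - 6 + 4 \cdot 2 \left(-4\right) \left(-4 - 4\right)}{5 + 4 \cdot 2 \left(-4\right) \left(-4 - 4\right)} = \left(2 + 2\right) \left(-7\right) \frac{5 - 6 + 4 \cdot 2 \left(-4\right) \left(-8\right)}{5 + 4 \cdot 2 \left(-4\right) \left(-8\right)} = 4 \left(-7\right) \frac{5 - 6 + 4 \cdot 64}{5 + 4 \cdot 64} = - 28 \frac{5 - 6 + 256}{5 + 256} = - 28 \cdot \frac{1}{261} \cdot 255 = \left(-28\right) \frac{85}{87} = - \frac{2380}{87}$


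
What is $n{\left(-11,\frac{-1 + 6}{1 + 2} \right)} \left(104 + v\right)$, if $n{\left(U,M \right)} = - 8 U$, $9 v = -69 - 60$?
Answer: $\frac{23672}{3} \approx 7890.7$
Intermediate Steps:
$v = - \frac{43}{3}$ ($v = \frac{-69 - 60}{9} = \frac{1}{9} \left(-129\right) = - \frac{43}{3} \approx -14.333$)
$n{\left(-11,\frac{-1 + 6}{1 + 2} \right)} \left(104 + v\right) = \left(-8\right) \left(-11\right) \left(104 - \frac{43}{3}\right) = 88 \cdot \frac{269}{3} = \frac{23672}{3}$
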